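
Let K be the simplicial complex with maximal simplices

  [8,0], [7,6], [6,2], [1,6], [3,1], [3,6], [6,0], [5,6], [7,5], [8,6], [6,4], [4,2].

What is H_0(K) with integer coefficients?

H_0 = Z.

We work with the vertex ordering 0 < 1 < 2 < 3 < 4 < 5 < 6 < 7 < 8. The simplices of K, each written with vertices in increasing order, are:

  0-simplices (9): [0], [1], [2], [3], [4], [5], [6], [7], [8]
  1-simplices (12): [0,6], [0,8], [1,3], [1,6], [2,4], [2,6], [3,6], [4,6], [5,6], [5,7], [6,7], [6,8]

so the chain groups are C_0 ≅ Z^9, C_1 ≅ Z^12.

∂_1: C_1 → C_0 is given by ∂[p,q] = [q] − [p].
This gives a 9×12 integer matrix of rank 8; reducing to Smith normal form yields diagonal entries (1,1,1,1,1,1,1,1).

From H_k ≅ ker(∂_k) / im(∂_{k+1}) we obtain:

  H_0: rank C_0 − rank ∂_1 = 9 − 8 = 1, and the invariant factors of ∂_1 are all 1, so H_0 ≅ Z.

(K is a triangulation of a wedge of 4 circles.)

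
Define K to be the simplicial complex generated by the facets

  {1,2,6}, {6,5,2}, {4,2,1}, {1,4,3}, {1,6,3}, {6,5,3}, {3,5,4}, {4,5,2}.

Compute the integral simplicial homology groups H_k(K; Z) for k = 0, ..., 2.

We work with the vertex ordering 1 < 2 < 3 < 4 < 5 < 6. The simplices of K, each written with vertices in increasing order, are:

  0-simplices (6): [1], [2], [3], [4], [5], [6]
  1-simplices (12): [1,2], [1,3], [1,4], [1,6], [2,4], [2,5], [2,6], [3,4], [3,5], [3,6], [4,5], [5,6]
  2-simplices (8): [1,2,4], [1,2,6], [1,3,4], [1,3,6], [2,4,5], [2,5,6], [3,4,5], [3,5,6]

so the chain groups are C_0 ≅ Z^6, C_1 ≅ Z^12, C_2 ≅ Z^8.

Boundary ∂_1: C_1 → C_0 maps an edge to its endpoints' difference, ∂[p,q] = q − p.
As a 6×12 matrix over Z this has rank 5, with invariant factors (1,1,1,1,1).

∂_2: C_2 → C_1 sends each 2-simplex [p,q,r] to [q,r] − [p,r] + [p,q]. For instance
  ∂[1,3,4] = [3,4] − [1,4] + [1,3],
  ∂[3,5,6] = [5,6] − [3,6] + [3,5].
The resulting 12×8 matrix has rank 7, and its Smith normal form has invariant factors (1,1,1,1,1,1,1).

From H_k ≅ ker(∂_k) / im(∂_{k+1}) we obtain:

  H_0: rank C_0 − rank ∂_1 = 6 − 5 = 1, and the invariant factors of ∂_1 are all 1, so H_0 ≅ Z.
  H_1: rank ker ∂_1 − rank ∂_2 = (12 − 5) − 7 = 0, and the invariant factors of ∂_2 are all 1, so H_1 ≅ 0.
  H_2: rank ker ∂_2 − rank ∂_3 = (8 − 7) − 0 = 1, and there is no ∂_3, so H_2 ≅ Z.

As a check, the Euler characteristic is 6 − 12 + 8 = 2, which agrees with 1 − 0 + 1 = 2.

H_0 ≅ Z,  H_1 = 0,  H_2 ≅ Z.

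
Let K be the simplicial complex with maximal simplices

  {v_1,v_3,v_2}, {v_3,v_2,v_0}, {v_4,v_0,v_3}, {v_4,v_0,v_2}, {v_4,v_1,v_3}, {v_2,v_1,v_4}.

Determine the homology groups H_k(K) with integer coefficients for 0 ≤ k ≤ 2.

H_0 = Z,  H_1 = 0,  H_2 = Z.

Take the total order v_0 < v_1 < v_2 < v_3 < v_4 on the vertex set. Then K (dimension 2) consists of the simplices:

  0-simplices (5): [v_0], [v_1], [v_2], [v_3], [v_4]
  1-simplices (9): [v_0,v_2], [v_0,v_3], [v_0,v_4], [v_1,v_2], [v_1,v_3], [v_1,v_4], [v_2,v_3], [v_2,v_4], [v_3,v_4]
  2-simplices (6): [v_0,v_2,v_3], [v_0,v_2,v_4], [v_0,v_3,v_4], [v_1,v_2,v_3], [v_1,v_2,v_4], [v_1,v_3,v_4]

giving chain groups C_0 ≅ Z^5, C_1 ≅ Z^9, C_2 ≅ Z^6.

The boundary map ∂_1: C_1 → C_0 is given by ∂[p,q] = [q] − [p]. For instance
  ∂[v_1,v_2] = [v_2] − [v_1].
The resulting 5×9 matrix has rank 4, and its Smith normal form has invariant factors (1,1,1,1).

The boundary map ∂_2: C_2 → C_1 maps a triangle to the signed sum of its edges. For instance
  ∂[v_1,v_2,v_3] = [v_2,v_3] − [v_1,v_3] + [v_1,v_2],
  ∂[v_0,v_3,v_4] = [v_3,v_4] − [v_0,v_4] + [v_0,v_3].
This gives a 9×6 integer matrix of rank 5; reducing to Smith normal form yields diagonal entries (1,1,1,1,1).

Reading off H_k = ker ∂_k / im ∂_{k+1}:

  H_0: rank C_0 − rank ∂_1 = 5 − 4 = 1, and the invariant factors of ∂_1 are all 1, so H_0 = Z.
  H_1: rank ker ∂_1 − rank ∂_2 = (9 − 4) − 5 = 0, and the invariant factors of ∂_2 are all 1, so H_1 = 0.
  H_2: rank ker ∂_2 − rank ∂_3 = (6 − 5) − 0 = 1, and there is no ∂_3, so H_2 = Z.

As a check, the Euler characteristic is 5 − 9 + 6 = 2, which agrees with 1 − 0 + 1 = 2.
(K is a triangulation of the 2-sphere S^2.)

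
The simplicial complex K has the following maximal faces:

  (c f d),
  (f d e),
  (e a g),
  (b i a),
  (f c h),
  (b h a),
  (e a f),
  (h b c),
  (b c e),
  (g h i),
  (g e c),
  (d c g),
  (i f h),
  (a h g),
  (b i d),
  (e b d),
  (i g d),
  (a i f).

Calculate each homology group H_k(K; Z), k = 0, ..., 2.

H_0 ≅ Z,  H_1 ≅ Z ⊕ Z/2Z,  H_2 = 0.

Fix the vertex order a < b < c < d < e < f < g < h < i and write every simplex with vertices in increasing order. Then dim K = 2 and the simplices of K are:

  0-simplices (9): a, b, c, d, e, f, g, h, i
  1-simplices (27): ab, ae, af, ag, ah, ai, bc, bd, be, bh, bi, cd, ce, cf, cg, ch, de, df, dg, di, ef, eg, fh, fi, gh, gi, hi
  2-simplices (18): abh, abi, aef, aeg, afi, agh, bce, bch, bde, bdi, cdf, cdg, ceg, cfh, def, dgi, fhi, ghi

Hence C_0 ≅ Z^9, C_1 ≅ Z^27, C_2 ≅ Z^18.

∂_1: C_1 → C_0 is given by ∂[p,q] = [q] − [p].
The 9×27 boundary matrix has rank 8 and Smith normal form diag(1,1,1,1,1,1,1,1).

The boundary map ∂_2: C_2 → C_1 sends each 2-simplex [p,q,r] to [q,r] − [p,r] + [p,q]. For instance
  ∂bch = ch − bh + bc,
  ∂cdf = df − cf + cd.
This gives a 27×18 integer matrix of rank 18; reducing to Smith normal form yields diagonal entries (1,1,1,1,1,1,1,1,1,1,1,1,1,1,1,1,1,2).

Computing H_k = (kernel of ∂_k) / (image of ∂_{k+1}):

  H_0: rank C_0 − rank ∂_1 = 9 − 8 = 1, and the invariant factors of ∂_1 are all 1, so H_0 = Z.
  H_1: rank ker ∂_1 − rank ∂_2 = (27 − 8) − 18 = 1, and ∂_2 has invariant factor 2 > 1, so H_1 = Z ⊕ Z/2Z.
  H_2: rank ker ∂_2 − rank ∂_3 = (18 − 18) − 0 = 0, and there is no ∂_3, so H_2 = 0.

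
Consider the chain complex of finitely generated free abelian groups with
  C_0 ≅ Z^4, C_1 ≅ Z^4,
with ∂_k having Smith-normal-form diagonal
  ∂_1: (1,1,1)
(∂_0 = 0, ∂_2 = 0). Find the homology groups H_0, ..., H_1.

H_0 ≅ Z,  H_1 ≅ Z.

H_0: b_0 = 4 − 0 − 3 = 1; torsion from ∂_1 factors > 1: none. So H_0 ≅ Z.
H_1: b_1 = 4 − 3 − 0 = 1; torsion from ∂_2 factors > 1: none. So H_1 ≅ Z.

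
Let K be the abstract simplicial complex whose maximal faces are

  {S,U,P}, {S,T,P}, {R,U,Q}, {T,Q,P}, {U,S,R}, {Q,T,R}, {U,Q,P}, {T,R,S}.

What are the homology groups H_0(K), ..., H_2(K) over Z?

K has 6 vertices, 12 edges, 8 triangles.
rank ∂_0 = 0, rank ∂_1 = 5 ⇒ b_0 = 6 − 0 − 5 = 1; all invariant factors of ∂_1 are 1 so no torsion. So H_0 = Z.
rank ∂_1 = 5, rank ∂_2 = 7 ⇒ b_1 = 12 − 5 − 7 = 0; all invariant factors of ∂_2 are 1 so no torsion. So H_1 = 0.
rank ∂_2 = 7, rank ∂_3 = 0 ⇒ b_2 = 8 − 7 − 0 = 1. So H_2 = Z.

H_0 ≅ Z,  H_1 = 0,  H_2 ≅ Z.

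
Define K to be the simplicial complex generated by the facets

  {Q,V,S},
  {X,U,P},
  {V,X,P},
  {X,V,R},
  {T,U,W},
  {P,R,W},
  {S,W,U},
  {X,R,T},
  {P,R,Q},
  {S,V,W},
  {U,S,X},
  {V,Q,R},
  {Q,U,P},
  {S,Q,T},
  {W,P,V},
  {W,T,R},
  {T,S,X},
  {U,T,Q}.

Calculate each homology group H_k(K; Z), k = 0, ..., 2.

H_0 ≅ Z,  H_1 ≅ Z × Z/2,  H_2 = 0.

Take the total order P < Q < R < S < T < U < V < W < X on the vertex set. Then K (dimension 2) consists of the simplices:

  0-simplices (9): P, Q, R, S, T, U, V, W, X
  1-simplices (27): PQ, PR, PU, PV, PW, PX, QR, QS, QT, QU, QV, RT, RV, RW, RX, ST, SU, SV, SW, SX, TU, TW, TX, UW, UX, VW, VX
  2-simplices (18): PQR, PQU, PRW, PUX, PVW, PVX, QRV, QST, QSV, QTU, RTW, RTX, RVX, STX, SUW, SUX, SVW, TUW

giving chain groups C_0 ≅ Z^9, C_1 ≅ Z^27, C_2 ≅ Z^18.

The boundary map ∂_1: C_1 → C_0 sends each edge [p,q] (with p < q) to q − p. For instance
  ∂RW = W − R.
As a 9×27 matrix over Z this has rank 8, with invariant factors (1,1,1,1,1,1,1,1).

The boundary map ∂_2: C_2 → C_1 acts by ∂[p,q,r] = [q,r] − [p,r] + [p,q]. For instance
  ∂PQR = QR − PR + PQ,
  ∂PUX = UX − PX + PU.
The resulting 27×18 matrix has rank 18, and its Smith normal form has invariant factors (1,1,1,1,1,1,1,1,1,1,1,1,1,1,1,1,1,2).

Now H_k = ker ∂_k / im ∂_{k+1}, so:

  H_0: rank C_0 − rank ∂_1 = 9 − 8 = 1, and the invariant factors of ∂_1 are all 1, so H_0 = Z.
  H_1: rank ker ∂_1 − rank ∂_2 = (27 − 8) − 18 = 1, and ∂_2 has invariant factor 2 > 1, so H_1 = Z × Z/2.
  H_2: rank ker ∂_2 − rank ∂_3 = (18 − 18) − 0 = 0, and there is no ∂_3, so H_2 = 0.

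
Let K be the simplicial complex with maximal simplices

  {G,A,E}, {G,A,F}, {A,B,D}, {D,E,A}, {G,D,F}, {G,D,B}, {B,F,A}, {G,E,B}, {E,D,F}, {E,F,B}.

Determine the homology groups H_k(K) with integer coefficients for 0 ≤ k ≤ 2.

Order the vertices as A < B < D < E < F < G. Listing each simplex with vertices in this order, K has dimension 2 with simplices:

  0-simplices (6): A, B, D, E, F, G
  1-simplices (15): AB, AD, AE, AF, AG, BD, BE, BF, BG, DE, DF, DG, EF, EG, FG
  2-simplices (10): ABD, ABF, ADE, AEG, AFG, BDG, BEF, BEG, DEF, DFG

Hence C_0 ≅ Z^6, C_1 ≅ Z^15, C_2 ≅ Z^10.

Boundary ∂_1: C_1 → C_0 maps an edge to its endpoints' difference, ∂[p,q] = q − p.
The resulting 6×15 matrix has rank 5, and its Smith normal form has invariant factors (1,1,1,1,1).

The boundary map ∂_2: C_2 → C_1 maps a triangle to the signed sum of its edges. For instance
  ∂ABD = BD − AD + AB,
  ∂AEG = EG − AG + AE.
The 15×10 boundary matrix has rank 10 and Smith normal form diag(1,1,1,1,1,1,1,1,1,2).

Now H_k = ker ∂_k / im ∂_{k+1}, so:

  H_0: rank C_0 − rank ∂_1 = 6 − 5 = 1, and the invariant factors of ∂_1 are all 1, so H_0 ≅ Z.
  H_1: rank ker ∂_1 − rank ∂_2 = (15 − 5) − 10 = 0, and ∂_2 has invariant factor 2 > 1, so H_1 ≅ Z/2.
  H_2: rank ker ∂_2 − rank ∂_3 = (10 − 10) − 0 = 0, and there is no ∂_3, so H_2 ≅ 0.

H_0 ≅ Z,  H_1 ≅ Z/2,  H_2 = 0.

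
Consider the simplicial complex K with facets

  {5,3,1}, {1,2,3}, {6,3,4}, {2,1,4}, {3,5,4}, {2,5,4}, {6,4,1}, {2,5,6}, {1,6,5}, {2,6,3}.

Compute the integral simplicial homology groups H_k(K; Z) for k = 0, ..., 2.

Order the vertices as 1 < 2 < 3 < 4 < 5 < 6. Listing each simplex with vertices in this order, K has dimension 2 with simplices:

  0-simplices (6): [1], [2], [3], [4], [5], [6]
  1-simplices (15): [1,2], [1,3], [1,4], [1,5], [1,6], [2,3], [2,4], [2,5], [2,6], [3,4], [3,5], [3,6], [4,5], [4,6], [5,6]
  2-simplices (10): [1,2,3], [1,2,4], [1,3,5], [1,4,6], [1,5,6], [2,3,6], [2,4,5], [2,5,6], [3,4,5], [3,4,6]

Hence C_0 ≅ Z^6, C_1 ≅ Z^15, C_2 ≅ Z^10.

∂_1: C_1 → C_0 is given by ∂[p,q] = [q] − [p]. For instance
  ∂[2,5] = [5] − [2].
The resulting 6×15 matrix has rank 5, and its Smith normal form has invariant factors (1,1,1,1,1).

Boundary ∂_2: C_2 → C_1 acts by ∂[p,q,r] = [q,r] − [p,r] + [p,q]. For instance
  ∂[1,2,3] = [2,3] − [1,3] + [1,2],
  ∂[1,3,5] = [3,5] − [1,5] + [1,3].
The 15×10 boundary matrix has rank 10 and Smith normal form diag(1,1,1,1,1,1,1,1,1,2).

Reading off H_k = ker ∂_k / im ∂_{k+1}:

  H_0: rank C_0 − rank ∂_1 = 6 − 5 = 1, and the invariant factors of ∂_1 are all 1, so H_0 ≅ Z.
  H_1: rank ker ∂_1 − rank ∂_2 = (15 − 5) − 10 = 0, and ∂_2 has invariant factor 2 > 1, so H_1 ≅ Z/2.
  H_2: rank ker ∂_2 − rank ∂_3 = (10 − 10) − 0 = 0, and there is no ∂_3, so H_2 ≅ 0.

H_0 = Z,  H_1 = Z/2,  H_2 = 0.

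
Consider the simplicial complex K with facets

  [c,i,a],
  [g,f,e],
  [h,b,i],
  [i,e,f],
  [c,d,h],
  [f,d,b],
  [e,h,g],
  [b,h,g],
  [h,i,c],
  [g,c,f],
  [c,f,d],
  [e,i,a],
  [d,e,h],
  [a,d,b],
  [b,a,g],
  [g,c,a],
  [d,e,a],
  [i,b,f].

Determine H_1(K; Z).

Take the total order a < b < c < d < e < f < g < h < i on the vertex set. Then K (dimension 2) consists of the simplices:

  0-simplices (9): a, b, c, d, e, f, g, h, i
  1-simplices (27): ab, ac, ad, ae, ag, ai, bd, bf, bg, bh, bi, cd, cf, cg, ch, ci, de, df, dh, ef, eg, eh, ei, fg, fi, gh, hi
  2-simplices (18): abd, abg, acg, aci, ade, aei, bdf, bfi, bgh, bhi, cdf, cdh, cfg, chi, deh, efg, efi, egh

Hence C_0 ≅ Z^9, C_1 ≅ Z^27, C_2 ≅ Z^18.

The boundary map ∂_1: C_1 → C_0 maps an edge to its endpoints' difference, ∂[p,q] = q − p. For instance
  ∂bi = i − b.
The resulting 9×27 matrix has rank 8, and its Smith normal form has invariant factors (1,1,1,1,1,1,1,1).

∂_2: C_2 → C_1 sends each 2-simplex [p,q,r] to [q,r] − [p,r] + [p,q]. For instance
  ∂cdh = dh − ch + cd,
  ∂bdf = df − bf + bd.
The resulting 27×18 matrix has rank 17, and its Smith normal form has invariant factors (1,1,1,1,1,1,1,1,1,1,1,1,1,1,1,1,1).

Reading off H_k = ker ∂_k / im ∂_{k+1}:

  H_1: rank ker ∂_1 − rank ∂_2 = (27 − 8) − 17 = 2, and the invariant factors of ∂_2 are all 1, so H_1 = Z^2.

H_1 = Z^2.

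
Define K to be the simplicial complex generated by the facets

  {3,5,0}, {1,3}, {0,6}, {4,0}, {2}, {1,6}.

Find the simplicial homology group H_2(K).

K has 7 vertices, 7 edges, 1 triangle.
rank ∂_2 = 1, rank ∂_3 = 0 ⇒ b_2 = 1 − 1 − 0 = 0. So H_2 = 0.

H_2 ≅ 0.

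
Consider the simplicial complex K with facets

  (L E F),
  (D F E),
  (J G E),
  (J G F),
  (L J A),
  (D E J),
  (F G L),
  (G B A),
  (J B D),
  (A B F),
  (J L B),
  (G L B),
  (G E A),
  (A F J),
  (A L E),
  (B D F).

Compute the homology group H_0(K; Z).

Take the total order A < B < D < E < F < G < J < L on the vertex set. Then K (dimension 2) consists of the simplices:

  0-simplices (8): A, B, D, E, F, G, J, L
  1-simplices (24): AB, AE, AF, AG, AJ, AL, BD, BF, BG, BJ, BL, DE, DF, DJ, EF, EG, EJ, EL, FG, FJ, FL, GJ, GL, JL
  2-simplices (16): ABF, ABG, AEG, AEL, AFJ, AJL, BDF, BDJ, BGL, BJL, DEF, DEJ, EFL, EGJ, FGJ, FGL

giving chain groups C_0 ≅ Z^8, C_1 ≅ Z^24, C_2 ≅ Z^16.

The boundary map ∂_1: C_1 → C_0 sends each edge [p,q] (with p < q) to q − p.
This gives a 8×24 integer matrix of rank 7; reducing to Smith normal form yields diagonal entries (1,1,1,1,1,1,1).

The boundary map ∂_2: C_2 → C_1 acts by ∂[p,q,r] = [q,r] − [p,r] + [p,q]. For instance
  ∂AEG = EG − AG + AE,
  ∂DEJ = EJ − DJ + DE.
The resulting 24×16 matrix has rank 15, and its Smith normal form has invariant factors (1,1,1,1,1,1,1,1,1,1,1,1,1,1,1).

From H_k ≅ ker(∂_k) / im(∂_{k+1}) we obtain:

  H_0: rank C_0 − rank ∂_1 = 8 − 7 = 1, and the invariant factors of ∂_1 are all 1, so H_0 = Z.

(K is a triangulation of the torus T^2.)

H_0 = Z.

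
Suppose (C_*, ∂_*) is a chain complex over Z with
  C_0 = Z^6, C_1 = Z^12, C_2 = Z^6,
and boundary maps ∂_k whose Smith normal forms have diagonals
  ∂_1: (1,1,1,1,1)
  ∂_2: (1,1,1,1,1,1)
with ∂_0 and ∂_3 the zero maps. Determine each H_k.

H_0: b_0 = 6 − 0 − 5 = 1; torsion from ∂_1 factors > 1: none. So H_0 ≅ Z.
H_1: b_1 = 12 − 5 − 6 = 1; torsion from ∂_2 factors > 1: none. So H_1 ≅ Z.
H_2: b_2 = 6 − 6 − 0 = 0; torsion from ∂_3 factors > 1: none. So H_2 ≅ 0.

H_0 ≅ Z,  H_1 ≅ Z,  H_2 = 0.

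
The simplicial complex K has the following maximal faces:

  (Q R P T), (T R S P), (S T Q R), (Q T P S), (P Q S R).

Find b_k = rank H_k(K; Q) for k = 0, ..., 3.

b_0 = 1, b_1 = 0, b_2 = 0, b_3 = 1.

K has 5 vertices, 10 edges, 10 triangles, 5 3-simplices.
rank ∂_0 = 0, rank ∂_1 = 4 ⇒ b_0 = 5 − 0 − 4 = 1; all invariant factors of ∂_1 are 1 so no torsion. So H_0 ≅ Z.
rank ∂_1 = 4, rank ∂_2 = 6 ⇒ b_1 = 10 − 4 − 6 = 0; all invariant factors of ∂_2 are 1 so no torsion. So H_1 ≅ 0.
rank ∂_2 = 6, rank ∂_3 = 4 ⇒ b_2 = 10 − 6 − 4 = 0; all invariant factors of ∂_3 are 1 so no torsion. So H_2 ≅ 0.
rank ∂_3 = 4, rank ∂_4 = 0 ⇒ b_3 = 5 − 4 − 0 = 1. So H_3 ≅ Z.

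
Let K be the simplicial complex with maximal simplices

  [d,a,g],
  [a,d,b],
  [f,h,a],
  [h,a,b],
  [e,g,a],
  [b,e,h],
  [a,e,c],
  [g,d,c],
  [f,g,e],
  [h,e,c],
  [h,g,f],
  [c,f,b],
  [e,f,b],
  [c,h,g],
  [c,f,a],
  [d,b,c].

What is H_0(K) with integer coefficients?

Take the total order a < b < c < d < e < f < g < h on the vertex set. Then K (dimension 2) consists of the simplices:

  0-simplices (8): a, b, c, d, e, f, g, h
  1-simplices (24): ab, ac, ad, ae, af, ag, ah, bc, bd, be, bf, bh, cd, ce, cf, cg, ch, dg, ef, eg, eh, fg, fh, gh
  2-simplices (16): abd, abh, ace, acf, adg, aeg, afh, bcd, bcf, bef, beh, cdg, ceh, cgh, efg, fgh

Hence C_0 ≅ Z^8, C_1 ≅ Z^24, C_2 ≅ Z^16.

Boundary ∂_1: C_1 → C_0 sends each edge [p,q] (with p < q) to q − p. For instance
  ∂bf = f − b.
The 8×24 boundary matrix has rank 7 and Smith normal form diag(1,1,1,1,1,1,1).

Boundary ∂_2: C_2 → C_1 sends each 2-simplex [p,q,r] to [q,r] − [p,r] + [p,q]. For instance
  ∂cgh = gh − ch + cg,
  ∂bcf = cf − bf + bc.
The 24×16 boundary matrix has rank 15 and Smith normal form diag(1,1,1,1,1,1,1,1,1,1,1,1,1,1,1).

From H_k ≅ ker(∂_k) / im(∂_{k+1}) we obtain:

  H_0: rank C_0 − rank ∂_1 = 8 − 7 = 1, and the invariant factors of ∂_1 are all 1, so H_0 ≅ Z.

(K is a triangulation of the torus T^2.)

H_0 ≅ Z.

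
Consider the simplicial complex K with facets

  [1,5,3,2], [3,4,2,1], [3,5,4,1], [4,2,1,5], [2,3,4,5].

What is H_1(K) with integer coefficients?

H_1 = 0.

Order the vertices as 1 < 2 < 3 < 4 < 5. Listing each simplex with vertices in this order, K has dimension 3 with simplices:

  0-simplices (5): [1], [2], [3], [4], [5]
  1-simplices (10): [1,2], [1,3], [1,4], [1,5], [2,3], [2,4], [2,5], [3,4], [3,5], [4,5]
  2-simplices (10): [1,2,3], [1,2,4], [1,2,5], [1,3,4], [1,3,5], [1,4,5], [2,3,4], [2,3,5], [2,4,5], [3,4,5]
  3-simplices (5): [1,2,3,4], [1,2,3,5], [1,2,4,5], [1,3,4,5], [2,3,4,5]

so the chain groups are C_0 ≅ Z^5, C_1 ≅ Z^10, C_2 ≅ Z^10, C_3 ≅ Z^5.

Boundary ∂_1: C_1 → C_0 maps an edge to its endpoints' difference, ∂[p,q] = q − p.
This gives a 5×10 integer matrix of rank 4; reducing to Smith normal form yields diagonal entries (1,1,1,1).

∂_2: C_2 → C_1 maps a triangle to the signed sum of its edges. For instance
  ∂[2,4,5] = [4,5] − [2,5] + [2,4],
  ∂[1,2,3] = [2,3] − [1,3] + [1,2].
As a 10×10 matrix over Z this has rank 6, with invariant factors (1,1,1,1,1,1).

∂_3: C_3 → C_2 sends each 3-simplex σ to the alternating sum Σ_i (−1)^i (σ with its i-th vertex removed). For instance
  ∂[2,3,4,5] = [3,4,5] − [2,4,5] + [2,3,5] − [2,3,4],
  ∂[1,2,4,5] = [2,4,5] − [1,4,5] + [1,2,5] − [1,2,4].
This gives a 10×5 integer matrix of rank 4; reducing to Smith normal form yields diagonal entries (1,1,1,1).

Now H_k = ker ∂_k / im ∂_{k+1}, so:

  H_1: rank ker ∂_1 − rank ∂_2 = (10 − 4) − 6 = 0, and the invariant factors of ∂_2 are all 1, so H_1 ≅ 0.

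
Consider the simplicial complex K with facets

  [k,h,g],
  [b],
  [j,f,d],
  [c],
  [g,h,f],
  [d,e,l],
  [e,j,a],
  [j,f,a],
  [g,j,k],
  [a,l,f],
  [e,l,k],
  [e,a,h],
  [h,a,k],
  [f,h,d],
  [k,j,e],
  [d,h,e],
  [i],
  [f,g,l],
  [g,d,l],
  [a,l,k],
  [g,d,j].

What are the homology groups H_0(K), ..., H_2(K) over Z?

H_0 = Z^4,  H_1 = Z ⊕ Z/2,  H_2 = 0.

Take the total order a < b < c < d < e < f < g < h < i < j < k < l on the vertex set. Then K (dimension 2) consists of the simplices:

  0-simplices (12): a, b, c, d, e, f, g, h, i, j, k, l
  1-simplices (27): ae, af, ah, aj, ak, al, de, df, dg, dh, dj, dl, eh, ej, ek, el, fg, fh, fj, fl, gh, gj, gk, gl, hk, jk, kl
  2-simplices (18): aeh, aej, afj, afl, ahk, akl, deh, del, dfh, dfj, dgj, dgl, ejk, ekl, fgh, fgl, ghk, gjk

so the chain groups are C_0 ≅ Z^12, C_1 ≅ Z^27, C_2 ≅ Z^18.

The boundary map ∂_1: C_1 → C_0 is given by ∂[p,q] = [q] − [p].
As a 12×27 matrix over Z this has rank 8, with invariant factors (1,1,1,1,1,1,1,1).

∂_2: C_2 → C_1 maps a triangle to the signed sum of its edges. For instance
  ∂afl = fl − al + af,
  ∂ahk = hk − ak + ah.
The resulting 27×18 matrix has rank 18, and its Smith normal form has invariant factors (1,1,1,1,1,1,1,1,1,1,1,1,1,1,1,1,1,2).

From H_k ≅ ker(∂_k) / im(∂_{k+1}) we obtain:

  H_0: rank C_0 − rank ∂_1 = 12 − 8 = 4, and the invariant factors of ∂_1 are all 1, so H_0 ≅ Z^4.
  H_1: rank ker ∂_1 − rank ∂_2 = (27 − 8) − 18 = 1, and ∂_2 has invariant factor 2 > 1, so H_1 ≅ Z ⊕ Z/2.
  H_2: rank ker ∂_2 − rank ∂_3 = (18 − 18) − 0 = 0, and there is no ∂_3, so H_2 ≅ 0.

As a check, the Euler characteristic is 12 − 27 + 18 = 3, which agrees with 4 − 1 + 0 = 3.
(K is a triangulation of the disjoint union of a set of 3 points and the Klein bottle.)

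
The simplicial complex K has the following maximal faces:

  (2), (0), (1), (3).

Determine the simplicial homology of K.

Take the total order 0 < 1 < 2 < 3 on the vertex set. Then K (dimension 0) consists of the simplices:

  0-simplices (4): [0], [1], [2], [3]

giving chain groups C_0 ≅ Z^4.

Now H_k = ker ∂_k / im ∂_{k+1}, so:

  H_0: rank C_0 − rank ∂_1 = 4 − 0 = 4, and there is no ∂_1, so H_0 = Z^4.

H_0 = Z^4.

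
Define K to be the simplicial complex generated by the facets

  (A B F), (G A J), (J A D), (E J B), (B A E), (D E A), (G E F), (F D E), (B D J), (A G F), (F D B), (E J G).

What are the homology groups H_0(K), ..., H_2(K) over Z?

H_0 = Z,  H_1 = Z/2,  H_2 = 0.

We work with the vertex ordering A < B < D < E < F < G < J. The simplices of K, each written with vertices in increasing order, are:

  0-simplices (7): A, B, D, E, F, G, J
  1-simplices (18): AB, AD, AE, AF, AG, AJ, BD, BE, BF, BJ, DE, DF, DJ, EF, EG, EJ, FG, GJ
  2-simplices (12): ABE, ABF, ADE, ADJ, AFG, AGJ, BDF, BDJ, BEJ, DEF, EFG, EGJ

giving chain groups C_0 ≅ Z^7, C_1 ≅ Z^18, C_2 ≅ Z^12.

Boundary ∂_1: C_1 → C_0 sends each edge [p,q] (with p < q) to q − p.
This gives a 7×18 integer matrix of rank 6; reducing to Smith normal form yields diagonal entries (1,1,1,1,1,1).

Boundary ∂_2: C_2 → C_1 maps a triangle to the signed sum of its edges. For instance
  ∂ADE = DE − AE + AD,
  ∂ADJ = DJ − AJ + AD.
This gives a 18×12 integer matrix of rank 12; reducing to Smith normal form yields diagonal entries (1,1,1,1,1,1,1,1,1,1,1,2).

From H_k ≅ ker(∂_k) / im(∂_{k+1}) we obtain:

  H_0: rank C_0 − rank ∂_1 = 7 − 6 = 1, and the invariant factors of ∂_1 are all 1, so H_0 ≅ Z.
  H_1: rank ker ∂_1 − rank ∂_2 = (18 − 6) − 12 = 0, and ∂_2 has invariant factor 2 > 1, so H_1 ≅ Z/2.
  H_2: rank ker ∂_2 − rank ∂_3 = (12 − 12) − 0 = 0, and there is no ∂_3, so H_2 ≅ 0.

(K is a triangulation of the real projective plane RP^2.)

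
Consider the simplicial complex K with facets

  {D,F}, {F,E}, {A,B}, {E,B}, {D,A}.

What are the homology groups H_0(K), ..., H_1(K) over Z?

We work with the vertex ordering A < B < D < E < F. The simplices of K, each written with vertices in increasing order, are:

  0-simplices (5): A, B, D, E, F
  1-simplices (5): AB, AD, BE, DF, EF

so the chain groups are C_0 ≅ Z^5, C_1 ≅ Z^5.

The boundary map ∂_1: C_1 → C_0 maps an edge to its endpoints' difference, ∂[p,q] = q − p. For instance
  ∂EF = F − E.
The resulting 5×5 matrix has rank 4, and its Smith normal form has invariant factors (1,1,1,1).

From H_k ≅ ker(∂_k) / im(∂_{k+1}) we obtain:

  H_0: rank C_0 − rank ∂_1 = 5 − 4 = 1, and the invariant factors of ∂_1 are all 1, so H_0 ≅ Z.
  H_1: rank ker ∂_1 − rank ∂_2 = (5 − 4) − 0 = 1, and there is no ∂_2, so H_1 ≅ Z.

H_0 = Z,  H_1 = Z.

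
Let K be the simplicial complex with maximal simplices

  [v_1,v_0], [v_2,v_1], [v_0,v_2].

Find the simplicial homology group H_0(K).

Fix the vertex order v_0 < v_1 < v_2 and write every simplex with vertices in increasing order. Then dim K = 1 and the simplices of K are:

  0-simplices (3): [v_0], [v_1], [v_2]
  1-simplices (3): [v_0,v_1], [v_0,v_2], [v_1,v_2]

so the chain groups are C_0 ≅ Z^3, C_1 ≅ Z^3.

Boundary ∂_1: C_1 → C_0 is given by ∂[p,q] = [q] − [p].
The 3×3 boundary matrix has rank 2 and Smith normal form diag(1,1).

Now H_k = ker ∂_k / im ∂_{k+1}, so:

  H_0: rank C_0 − rank ∂_1 = 3 − 2 = 1, and the invariant factors of ∂_1 are all 1, so H_0 ≅ Z.

(K is a triangulation of the circle S^1.)

H_0 ≅ Z.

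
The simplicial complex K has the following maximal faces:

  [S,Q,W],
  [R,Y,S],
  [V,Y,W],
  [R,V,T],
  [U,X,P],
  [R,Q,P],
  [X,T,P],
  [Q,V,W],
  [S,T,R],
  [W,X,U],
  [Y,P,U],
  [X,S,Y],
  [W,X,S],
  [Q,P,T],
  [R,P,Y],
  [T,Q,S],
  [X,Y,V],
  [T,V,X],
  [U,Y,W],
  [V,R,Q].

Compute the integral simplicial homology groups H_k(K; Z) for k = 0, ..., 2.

H_0 ≅ Z,  H_1 ≅ Z ⊕ Z/2,  H_2 = 0.

K has 10 vertices, 30 edges, 20 triangles.
rank ∂_0 = 0, rank ∂_1 = 9 ⇒ b_0 = 10 − 0 − 9 = 1; all invariant factors of ∂_1 are 1 so no torsion. So H_0 ≅ Z.
rank ∂_1 = 9, rank ∂_2 = 20 ⇒ b_1 = 30 − 9 − 20 = 1; ∂_2 has invariant factor(s) [2] giving torsion. So H_1 ≅ Z ⊕ Z/2.
rank ∂_2 = 20, rank ∂_3 = 0 ⇒ b_2 = 20 − 20 − 0 = 0. So H_2 ≅ 0.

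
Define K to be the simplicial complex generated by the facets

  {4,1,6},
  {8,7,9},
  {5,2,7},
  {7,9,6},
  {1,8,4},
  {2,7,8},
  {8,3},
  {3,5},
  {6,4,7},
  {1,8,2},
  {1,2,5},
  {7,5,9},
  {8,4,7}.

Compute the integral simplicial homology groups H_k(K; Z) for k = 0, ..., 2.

We work with the vertex ordering 1 < 2 < 3 < 4 < 5 < 6 < 7 < 8 < 9. The simplices of K, each written with vertices in increasing order, are:

  0-simplices (9): [1], [2], [3], [4], [5], [6], [7], [8], [9]
  1-simplices (20): [1,2], [1,4], [1,5], [1,6], [1,8], [2,5], [2,7], [2,8], [3,5], [3,8], [4,6], [4,7], [4,8], [5,7], [5,9], [6,7], [6,9], [7,8], [7,9], [8,9]
  2-simplices (11): [1,2,5], [1,2,8], [1,4,6], [1,4,8], [2,5,7], [2,7,8], [4,6,7], [4,7,8], [5,7,9], [6,7,9], [7,8,9]

giving chain groups C_0 ≅ Z^9, C_1 ≅ Z^20, C_2 ≅ Z^11.

Boundary ∂_1: C_1 → C_0 maps an edge to its endpoints' difference, ∂[p,q] = q − p. For instance
  ∂[5,9] = [9] − [5].
The 9×20 boundary matrix has rank 8 and Smith normal form diag(1,1,1,1,1,1,1,1).

The boundary map ∂_2: C_2 → C_1 acts by ∂[p,q,r] = [q,r] − [p,r] + [p,q]. For instance
  ∂[7,8,9] = [8,9] − [7,9] + [7,8],
  ∂[4,6,7] = [6,7] − [4,7] + [4,6].
This gives a 20×11 integer matrix of rank 11; reducing to Smith normal form yields diagonal entries (1,1,1,1,1,1,1,1,1,1,1).

Computing H_k = (kernel of ∂_k) / (image of ∂_{k+1}):

  H_0: rank C_0 − rank ∂_1 = 9 − 8 = 1, and the invariant factors of ∂_1 are all 1, so H_0 ≅ Z.
  H_1: rank ker ∂_1 − rank ∂_2 = (20 − 8) − 11 = 1, and the invariant factors of ∂_2 are all 1, so H_1 ≅ Z.
  H_2: rank ker ∂_2 − rank ∂_3 = (11 − 11) − 0 = 0, and there is no ∂_3, so H_2 ≅ 0.

As a check, the Euler characteristic is 9 − 20 + 11 = 0, which agrees with 1 − 1 + 0 = 0.

H_0 ≅ Z,  H_1 ≅ Z,  H_2 = 0.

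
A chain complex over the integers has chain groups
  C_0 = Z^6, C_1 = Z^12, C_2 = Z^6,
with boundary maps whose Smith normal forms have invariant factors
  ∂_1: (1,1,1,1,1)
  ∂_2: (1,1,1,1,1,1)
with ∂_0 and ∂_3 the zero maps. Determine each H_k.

H_0: b_0 = 6 − 0 − 5 = 1; torsion from ∂_1 factors > 1: none. So H_0 = Z.
H_1: b_1 = 12 − 5 − 6 = 1; torsion from ∂_2 factors > 1: none. So H_1 = Z.
H_2: b_2 = 6 − 6 − 0 = 0; torsion from ∂_3 factors > 1: none. So H_2 = 0.

H_0 = Z,  H_1 = Z,  H_2 = 0.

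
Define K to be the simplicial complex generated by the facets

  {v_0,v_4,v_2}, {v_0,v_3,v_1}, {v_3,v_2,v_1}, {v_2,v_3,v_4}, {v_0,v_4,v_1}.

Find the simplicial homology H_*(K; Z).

H_0 = Z,  H_1 = Z,  H_2 = 0.

Order the vertices as v_0 < v_1 < v_2 < v_3 < v_4. Listing each simplex with vertices in this order, K has dimension 2 with simplices:

  0-simplices (5): [v_0], [v_1], [v_2], [v_3], [v_4]
  1-simplices (10): [v_0,v_1], [v_0,v_2], [v_0,v_3], [v_0,v_4], [v_1,v_2], [v_1,v_3], [v_1,v_4], [v_2,v_3], [v_2,v_4], [v_3,v_4]
  2-simplices (5): [v_0,v_1,v_3], [v_0,v_1,v_4], [v_0,v_2,v_4], [v_1,v_2,v_3], [v_2,v_3,v_4]

Hence C_0 ≅ Z^5, C_1 ≅ Z^10, C_2 ≅ Z^5.

Boundary ∂_1: C_1 → C_0 maps an edge to its endpoints' difference, ∂[p,q] = q − p. For instance
  ∂[v_2,v_4] = [v_4] − [v_2].
This gives a 5×10 integer matrix of rank 4; reducing to Smith normal form yields diagonal entries (1,1,1,1).

The boundary map ∂_2: C_2 → C_1 acts by ∂[p,q,r] = [q,r] − [p,r] + [p,q]. For instance
  ∂[v_1,v_2,v_3] = [v_2,v_3] − [v_1,v_3] + [v_1,v_2],
  ∂[v_0,v_1,v_3] = [v_1,v_3] − [v_0,v_3] + [v_0,v_1].
The 10×5 boundary matrix has rank 5 and Smith normal form diag(1,1,1,1,1).

From H_k ≅ ker(∂_k) / im(∂_{k+1}) we obtain:

  H_0: rank C_0 − rank ∂_1 = 5 − 4 = 1, and the invariant factors of ∂_1 are all 1, so H_0 ≅ Z.
  H_1: rank ker ∂_1 − rank ∂_2 = (10 − 4) − 5 = 1, and the invariant factors of ∂_2 are all 1, so H_1 ≅ Z.
  H_2: rank ker ∂_2 − rank ∂_3 = (5 − 5) − 0 = 0, and there is no ∂_3, so H_2 ≅ 0.

As a check, the Euler characteristic is 5 − 10 + 5 = 0, which agrees with 1 − 1 + 0 = 0.
(K is a triangulation of the Möbius band.)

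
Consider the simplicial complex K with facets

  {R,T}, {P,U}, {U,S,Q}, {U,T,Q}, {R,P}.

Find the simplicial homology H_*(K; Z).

Order the vertices as P < Q < R < S < T < U. Listing each simplex with vertices in this order, K has dimension 2 with simplices:

  0-simplices (6): P, Q, R, S, T, U
  1-simplices (8): PR, PU, QS, QT, QU, RT, SU, TU
  2-simplices (2): QSU, QTU

so the chain groups are C_0 ≅ Z^6, C_1 ≅ Z^8, C_2 ≅ Z^2.

Boundary ∂_1: C_1 → C_0 is given by ∂[p,q] = [q] − [p]. For instance
  ∂RT = T − R.
The resulting 6×8 matrix has rank 5, and its Smith normal form has invariant factors (1,1,1,1,1).

Boundary ∂_2: C_2 → C_1 maps a triangle to the signed sum of its edges. For instance
  ∂QSU = SU − QU + QS,
  ∂QTU = TU − QU + QT.
As a 8×2 matrix over Z this has rank 2, with invariant factors (1,1).

Now H_k = ker ∂_k / im ∂_{k+1}, so:

  H_0: rank C_0 − rank ∂_1 = 6 − 5 = 1, and the invariant factors of ∂_1 are all 1, so H_0 = Z.
  H_1: rank ker ∂_1 − rank ∂_2 = (8 − 5) − 2 = 1, and the invariant factors of ∂_2 are all 1, so H_1 = Z.
  H_2: rank ker ∂_2 − rank ∂_3 = (2 − 2) − 0 = 0, and there is no ∂_3, so H_2 = 0.

As a check, the Euler characteristic is 6 − 8 + 2 = 0, which agrees with 1 − 1 + 0 = 0.

H_0 ≅ Z,  H_1 ≅ Z,  H_2 = 0.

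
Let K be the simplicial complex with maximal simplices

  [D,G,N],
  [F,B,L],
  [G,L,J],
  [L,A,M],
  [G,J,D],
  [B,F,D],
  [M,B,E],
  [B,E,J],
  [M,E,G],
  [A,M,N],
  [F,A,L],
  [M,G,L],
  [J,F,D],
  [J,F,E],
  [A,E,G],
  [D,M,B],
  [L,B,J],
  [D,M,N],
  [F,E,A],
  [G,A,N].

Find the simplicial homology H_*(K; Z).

Fix the vertex order A < B < D < E < F < G < J < L < M < N and write every simplex with vertices in increasing order. Then dim K = 2 and the simplices of K are:

  0-simplices (10): A, B, D, E, F, G, J, L, M, N
  1-simplices (30): AE, AF, AG, AL, AM, AN, BD, BE, BF, BJ, BL, BM, DF, DG, DJ, DM, DN, EF, EG, EJ, EM, FJ, FL, GJ, GL, GM, GN, JL, LM, MN
  2-simplices (20): AEF, AEG, AFL, AGN, ALM, AMN, BDF, BDM, BEJ, BEM, BFL, BJL, DFJ, DGJ, DGN, DMN, EFJ, EGM, GJL, GLM

so the chain groups are C_0 ≅ Z^10, C_1 ≅ Z^30, C_2 ≅ Z^20.

∂_1: C_1 → C_0 sends each edge [p,q] (with p < q) to q − p.
This gives a 10×30 integer matrix of rank 9; reducing to Smith normal form yields diagonal entries (1,1,1,1,1,1,1,1,1).

∂_2: C_2 → C_1 acts by ∂[p,q,r] = [q,r] − [p,r] + [p,q]. For instance
  ∂AMN = MN − AN + AM,
  ∂AEF = EF − AF + AE.
The 30×20 boundary matrix has rank 20 and Smith normal form diag(1,1,1,1,1,1,1,1,1,1,1,1,1,1,1,1,1,1,1,2).

Now H_k = ker ∂_k / im ∂_{k+1}, so:

  H_0: rank C_0 − rank ∂_1 = 10 − 9 = 1, and the invariant factors of ∂_1 are all 1, so H_0 = Z.
  H_1: rank ker ∂_1 − rank ∂_2 = (30 − 9) − 20 = 1, and ∂_2 has invariant factor 2 > 1, so H_1 = Z ⊕ Z/2Z.
  H_2: rank ker ∂_2 − rank ∂_3 = (20 − 20) − 0 = 0, and there is no ∂_3, so H_2 = 0.

(K is a triangulation of the Klein bottle.)

H_0 = Z,  H_1 = Z ⊕ Z/2Z,  H_2 = 0.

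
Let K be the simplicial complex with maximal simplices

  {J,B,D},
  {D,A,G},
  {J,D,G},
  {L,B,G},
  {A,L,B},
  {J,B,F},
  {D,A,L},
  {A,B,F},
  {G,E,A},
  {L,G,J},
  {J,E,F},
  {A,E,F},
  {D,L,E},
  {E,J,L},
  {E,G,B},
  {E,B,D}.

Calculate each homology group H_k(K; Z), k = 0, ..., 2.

H_0 ≅ Z,  H_1 ≅ Z^2,  H_2 ≅ Z.

Take the total order A < B < D < E < F < G < J < L on the vertex set. Then K (dimension 2) consists of the simplices:

  0-simplices (8): A, B, D, E, F, G, J, L
  1-simplices (24): AB, AD, AE, AF, AG, AL, BD, BE, BF, BG, BJ, BL, DE, DG, DJ, DL, EF, EG, EJ, EL, FJ, GJ, GL, JL
  2-simplices (16): ABF, ABL, ADG, ADL, AEF, AEG, BDE, BDJ, BEG, BFJ, BGL, DEL, DGJ, EFJ, EJL, GJL

so the chain groups are C_0 ≅ Z^8, C_1 ≅ Z^24, C_2 ≅ Z^16.

Boundary ∂_1: C_1 → C_0 maps an edge to its endpoints' difference, ∂[p,q] = q − p. For instance
  ∂AD = D − A.
The resulting 8×24 matrix has rank 7, and its Smith normal form has invariant factors (1,1,1,1,1,1,1).

The boundary map ∂_2: C_2 → C_1 sends each 2-simplex [p,q,r] to [q,r] − [p,r] + [p,q]. For instance
  ∂DEL = EL − DL + DE,
  ∂BFJ = FJ − BJ + BF.
The resulting 24×16 matrix has rank 15, and its Smith normal form has invariant factors (1,1,1,1,1,1,1,1,1,1,1,1,1,1,1).

Now H_k = ker ∂_k / im ∂_{k+1}, so:

  H_0: rank C_0 − rank ∂_1 = 8 − 7 = 1, and the invariant factors of ∂_1 are all 1, so H_0 ≅ Z.
  H_1: rank ker ∂_1 − rank ∂_2 = (24 − 7) − 15 = 2, and the invariant factors of ∂_2 are all 1, so H_1 ≅ Z^2.
  H_2: rank ker ∂_2 − rank ∂_3 = (16 − 15) − 0 = 1, and there is no ∂_3, so H_2 ≅ Z.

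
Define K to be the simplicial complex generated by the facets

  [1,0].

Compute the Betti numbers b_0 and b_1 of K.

b_0 = 1, b_1 = 0.

Fix the vertex order 0 < 1 and write every simplex with vertices in increasing order. Then dim K = 1 and the simplices of K are:

  0-simplices (2): [0], [1]
  1-simplices (1): [0,1]

so the chain groups are C_0 ≅ Z^2, C_1 ≅ Z^1.

∂_1: C_1 → C_0 maps an edge to its endpoints' difference, ∂[p,q] = q − p. For instance
  ∂[0,1] = [1] − [0].
The resulting 2×1 matrix has rank 1, and its Smith normal form has invariant factors (1).

Reading off H_k = ker ∂_k / im ∂_{k+1}:

  H_0: rank C_0 − rank ∂_1 = 2 − 1 = 1, and the invariant factors of ∂_1 are all 1, so H_0 = Z.
  H_1: rank ker ∂_1 − rank ∂_2 = (1 − 1) − 0 = 0, and there is no ∂_2, so H_1 = 0.

Hence the Betti numbers are b_0 = 1, b_1 = 0.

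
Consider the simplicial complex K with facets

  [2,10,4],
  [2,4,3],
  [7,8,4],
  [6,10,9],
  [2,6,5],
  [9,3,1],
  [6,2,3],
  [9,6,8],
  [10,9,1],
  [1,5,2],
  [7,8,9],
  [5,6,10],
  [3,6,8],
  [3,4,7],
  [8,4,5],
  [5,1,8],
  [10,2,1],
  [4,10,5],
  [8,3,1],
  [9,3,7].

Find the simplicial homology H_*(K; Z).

H_0 = Z,  H_1 = Z ⊕ Z/2Z,  H_2 = 0.

We work with the vertex ordering 1 < 2 < 3 < 4 < 5 < 6 < 7 < 8 < 9 < 10. The simplices of K, each written with vertices in increasing order, are:

  0-simplices (10): [1], [2], [3], [4], [5], [6], [7], [8], [9], [10]
  1-simplices (30): (30 of them)
  2-simplices (20): (20 of them)

giving chain groups C_0 ≅ Z^10, C_1 ≅ Z^30, C_2 ≅ Z^20.

∂_1: C_1 → C_0 maps an edge to its endpoints' difference, ∂[p,q] = q − p. For instance
  ∂[4,5] = [5] − [4].
The resulting 10×30 matrix has rank 9, and its Smith normal form has invariant factors (1,1,1,1,1,1,1,1,1).

Boundary ∂_2: C_2 → C_1 acts by ∂[p,q,r] = [q,r] − [p,r] + [p,q]. For instance
  ∂[6,8,9] = [8,9] − [6,9] + [6,8],
  ∂[2,5,6] = [5,6] − [2,6] + [2,5].
This gives a 30×20 integer matrix of rank 20; reducing to Smith normal form yields diagonal entries (1,1,1,1,1,1,1,1,1,1,1,1,1,1,1,1,1,1,1,2).

From H_k ≅ ker(∂_k) / im(∂_{k+1}) we obtain:

  H_0: rank C_0 − rank ∂_1 = 10 − 9 = 1, and the invariant factors of ∂_1 are all 1, so H_0 ≅ Z.
  H_1: rank ker ∂_1 − rank ∂_2 = (30 − 9) − 20 = 1, and ∂_2 has invariant factor 2 > 1, so H_1 ≅ Z ⊕ Z/2Z.
  H_2: rank ker ∂_2 − rank ∂_3 = (20 − 20) − 0 = 0, and there is no ∂_3, so H_2 ≅ 0.

As a check, the Euler characteristic is 10 − 30 + 20 = 0, which agrees with 1 − 1 + 0 = 0.
(K is a triangulation of the Klein bottle.)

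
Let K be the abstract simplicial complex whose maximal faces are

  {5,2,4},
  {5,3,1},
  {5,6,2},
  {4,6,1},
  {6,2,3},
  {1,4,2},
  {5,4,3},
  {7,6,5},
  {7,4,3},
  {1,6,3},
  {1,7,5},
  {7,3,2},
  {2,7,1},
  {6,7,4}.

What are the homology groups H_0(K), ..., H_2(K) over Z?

K has 7 vertices, 21 edges, 14 triangles.
rank ∂_0 = 0, rank ∂_1 = 6 ⇒ b_0 = 7 − 0 − 6 = 1; all invariant factors of ∂_1 are 1 so no torsion. So H_0 ≅ Z.
rank ∂_1 = 6, rank ∂_2 = 13 ⇒ b_1 = 21 − 6 − 13 = 2; all invariant factors of ∂_2 are 1 so no torsion. So H_1 ≅ Z^2.
rank ∂_2 = 13, rank ∂_3 = 0 ⇒ b_2 = 14 − 13 − 0 = 1. So H_2 ≅ Z.

H_0 ≅ Z,  H_1 ≅ Z^2,  H_2 ≅ Z.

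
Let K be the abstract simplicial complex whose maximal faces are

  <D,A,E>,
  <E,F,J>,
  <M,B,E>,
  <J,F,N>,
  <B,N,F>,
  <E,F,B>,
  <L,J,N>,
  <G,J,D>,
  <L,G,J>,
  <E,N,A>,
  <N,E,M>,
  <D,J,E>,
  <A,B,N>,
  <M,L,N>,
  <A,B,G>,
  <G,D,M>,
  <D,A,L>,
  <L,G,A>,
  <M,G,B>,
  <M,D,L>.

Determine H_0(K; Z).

H_0 = Z.

Fix the vertex order A < B < D < E < F < G < J < L < M < N and write every simplex with vertices in increasing order. Then dim K = 2 and the simplices of K are:

  0-simplices (10): A, B, D, E, F, G, J, L, M, N
  1-simplices (30): AB, AD, AE, AG, AL, AN, BE, BF, BG, BM, BN, DE, DG, DJ, DL, DM, EF, EJ, EM, EN, FJ, FN, GJ, GL, GM, JL, JN, LM, LN, MN
  2-simplices (20): ABG, ABN, ADE, ADL, AEN, AGL, BEF, BEM, BFN, BGM, DEJ, DGJ, DGM, DLM, EFJ, EMN, FJN, GJL, JLN, LMN

Hence C_0 ≅ Z^10, C_1 ≅ Z^30, C_2 ≅ Z^20.

Boundary ∂_1: C_1 → C_0 maps an edge to its endpoints' difference, ∂[p,q] = q − p. For instance
  ∂AL = L − A.
This gives a 10×30 integer matrix of rank 9; reducing to Smith normal form yields diagonal entries (1,1,1,1,1,1,1,1,1).

∂_2: C_2 → C_1 acts by ∂[p,q,r] = [q,r] − [p,r] + [p,q]. For instance
  ∂FJN = JN − FN + FJ,
  ∂JLN = LN − JN + JL.
The 30×20 boundary matrix has rank 20 and Smith normal form diag(1,1,1,1,1,1,1,1,1,1,1,1,1,1,1,1,1,1,1,2).

From H_k ≅ ker(∂_k) / im(∂_{k+1}) we obtain:

  H_0: rank C_0 − rank ∂_1 = 10 − 9 = 1, and the invariant factors of ∂_1 are all 1, so H_0 = Z.

(K is a triangulation of the Klein bottle.)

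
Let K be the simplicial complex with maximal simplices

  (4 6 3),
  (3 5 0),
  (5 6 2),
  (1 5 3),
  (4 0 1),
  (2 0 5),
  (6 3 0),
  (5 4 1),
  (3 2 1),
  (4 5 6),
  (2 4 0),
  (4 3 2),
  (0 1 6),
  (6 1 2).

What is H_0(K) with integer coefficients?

Order the vertices as 0 < 1 < 2 < 3 < 4 < 5 < 6. Listing each simplex with vertices in this order, K has dimension 2 with simplices:

  0-simplices (7): [0], [1], [2], [3], [4], [5], [6]
  1-simplices (21): [0,1], [0,2], [0,3], [0,4], [0,5], [0,6], [1,2], [1,3], [1,4], [1,5], [1,6], [2,3], [2,4], [2,5], [2,6], [3,4], [3,5], [3,6], [4,5], [4,6], [5,6]
  2-simplices (14): [0,1,4], [0,1,6], [0,2,4], [0,2,5], [0,3,5], [0,3,6], [1,2,3], [1,2,6], [1,3,5], [1,4,5], [2,3,4], [2,5,6], [3,4,6], [4,5,6]

so the chain groups are C_0 ≅ Z^7, C_1 ≅ Z^21, C_2 ≅ Z^14.

The boundary map ∂_1: C_1 → C_0 is given by ∂[p,q] = [q] − [p]. For instance
  ∂[0,4] = [4] − [0].
The 7×21 boundary matrix has rank 6 and Smith normal form diag(1,1,1,1,1,1).

The boundary map ∂_2: C_2 → C_1 acts by ∂[p,q,r] = [q,r] − [p,r] + [p,q]. For instance
  ∂[3,4,6] = [4,6] − [3,6] + [3,4],
  ∂[0,3,6] = [3,6] − [0,6] + [0,3].
As a 21×14 matrix over Z this has rank 13, with invariant factors (1,1,1,1,1,1,1,1,1,1,1,1,1).

Computing H_k = (kernel of ∂_k) / (image of ∂_{k+1}):

  H_0: rank C_0 − rank ∂_1 = 7 − 6 = 1, and the invariant factors of ∂_1 are all 1, so H_0 ≅ Z.

(K is a triangulation of the torus T^2.)

H_0 ≅ Z.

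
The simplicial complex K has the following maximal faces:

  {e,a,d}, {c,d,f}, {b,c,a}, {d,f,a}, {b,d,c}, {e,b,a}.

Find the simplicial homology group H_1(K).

H_1 = Z.

We work with the vertex ordering a < b < c < d < e < f. The simplices of K, each written with vertices in increasing order, are:

  0-simplices (6): a, b, c, d, e, f
  1-simplices (12): ab, ac, ad, ae, af, bc, bd, be, cd, cf, de, df
  2-simplices (6): abc, abe, ade, adf, bcd, cdf

so the chain groups are C_0 ≅ Z^6, C_1 ≅ Z^12, C_2 ≅ Z^6.

The boundary map ∂_1: C_1 → C_0 is given by ∂[p,q] = [q] − [p]. For instance
  ∂bc = c − b.
As a 6×12 matrix over Z this has rank 5, with invariant factors (1,1,1,1,1).

∂_2: C_2 → C_1 acts by ∂[p,q,r] = [q,r] − [p,r] + [p,q]. For instance
  ∂bcd = cd − bd + bc,
  ∂cdf = df − cf + cd.
The resulting 12×6 matrix has rank 6, and its Smith normal form has invariant factors (1,1,1,1,1,1).

From H_k ≅ ker(∂_k) / im(∂_{k+1}) we obtain:

  H_1: rank ker ∂_1 − rank ∂_2 = (12 − 5) − 6 = 1, and the invariant factors of ∂_2 are all 1, so H_1 ≅ Z.

(K is a triangulation of the cylinder S^1 x I.)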